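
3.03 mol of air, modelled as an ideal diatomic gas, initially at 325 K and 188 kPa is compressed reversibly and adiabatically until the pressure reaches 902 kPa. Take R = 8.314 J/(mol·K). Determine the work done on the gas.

11600 J

V₁ = nRT₁/P₁ = 3.03×8.314×325/188 = 43.5 L.
Adiabatic: T₂/T₁ = (P₂/P₁)^((γ−1)/γ) ⇒ T₂ = 325×(4.80)^0.286 = 509 K; V₂ = 14.2 L.
ΔU = nCvΔT = 3.03×20.8×(509−325) = 11600 J.
Q = 0 for an adiabatic process, so W = −ΔU = -11600 J.
Work done on the gas = −W_by = 11600 J.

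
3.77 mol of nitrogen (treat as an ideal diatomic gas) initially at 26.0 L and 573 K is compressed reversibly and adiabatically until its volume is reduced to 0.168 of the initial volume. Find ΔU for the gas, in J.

P₁ = nRT₁/V₁ = 3.77×8.314×573/26.0 = 691 kPa.
Adiabatic: TV^(γ−1) = const ⇒ T₂ = 573×(5.95)^0.400 = 1170 K; PV^γ = const ⇒ P₂ = 8390 kPa.
For an ideal gas ΔU = nCvΔT with Cv = (5/2)R = 20.8 J/(mol·K).
ΔU = 3.77×20.8×(1170−573) = 46700 J.

46700 J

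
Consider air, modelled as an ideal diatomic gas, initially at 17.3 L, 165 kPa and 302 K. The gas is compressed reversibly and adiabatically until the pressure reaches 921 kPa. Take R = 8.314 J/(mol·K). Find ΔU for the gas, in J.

4530 J

n = P₁V₁/(RT₁) = 165×17.3/(8.314×302) = 1.14 mol.
Adiabatic: T₂/T₁ = (P₂/P₁)^((γ−1)/γ) ⇒ T₂ = 302×(5.58)^0.286 = 494 K; V₂ = 5.07 L.
For an ideal gas ΔU = nCvΔT with Cv = (5/2)R = 20.8 J/(mol·K).
ΔU = 1.14×20.8×(494−302) = 4530 J.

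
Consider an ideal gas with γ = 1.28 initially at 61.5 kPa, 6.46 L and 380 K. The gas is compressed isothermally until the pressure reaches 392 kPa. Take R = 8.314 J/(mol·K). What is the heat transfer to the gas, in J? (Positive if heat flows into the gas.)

-736 J

n = P₁V₁/(RT₁) = 61.5×6.46/(8.314×380) = 0.126 mol.
Isothermal: T stays 380 K; PV = const ⇒ V₂ = 1.01 L, P₂ = 392 kPa.
ΔU = 0 (ideal gas, T constant).
W = nRT ln(V₂/V₁) = 0.126×8.314×380×ln(0.157) = -736 J.
Q = ΔU + W = -736 J.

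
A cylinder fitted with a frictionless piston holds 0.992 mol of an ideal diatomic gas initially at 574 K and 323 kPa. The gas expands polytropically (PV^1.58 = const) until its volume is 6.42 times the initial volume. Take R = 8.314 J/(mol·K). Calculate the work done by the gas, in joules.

5390 J

V₁ = nRT₁/P₁ = 0.992×8.314×574/323 = 14.7 L.
Polytropic n=1.58: T₂ = T₁(V₁/V₂)^(n−1) = 574×(0.156)^0.58 = 195 K; P₂ = P₁(V₁/V₂)^n = 17.1 kPa.
W = (P₁V₁−P₂V₂)/(n−1) = (323×14.7−17.1×94.1)/0.58 = 5390 J.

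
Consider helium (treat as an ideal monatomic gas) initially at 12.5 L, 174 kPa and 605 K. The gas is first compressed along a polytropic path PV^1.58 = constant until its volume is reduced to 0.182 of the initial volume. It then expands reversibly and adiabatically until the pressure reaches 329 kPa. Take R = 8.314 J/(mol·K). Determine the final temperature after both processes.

714 K

n = P₁V₁/(RT₁) = 174×12.5/(8.314×605) = 0.432 mol.
Step 1 — Polytropic n=1.58: T₂ = T₁(V₁/V₂)^(n−1) = 605×(5.49)^0.58 = 1630 K; P₂ = P₁(V₁/V₂)^n = 2570 kPa.
W = (P₁V₁−P₂V₂)/(n−1) = (174×12.5−2570×2.27)/0.58 = -6320 J.
ΔU = nCvΔT = 0.432×12.5×(1630−605) = 5500 J.
Q = ΔU + W = -822 J.
State after step 1: P = 2570 kPa, V = 2.27 L, T = 1630 K.
Step 2 — Adiabatic: T₂/T₁ = (P₂/P₁)^((γ−1)/γ) ⇒ T₂ = 1630×(0.128)^0.400 = 714 K; V₂ = 7.81 L.
ΔU = nCvΔT = 0.432×12.5×(714−1630) = -4910 J.
Q = 0 for an adiabatic process, so W = −ΔU = 4910 J.
Net over both steps: W = -1410 J, Q = -822 J, ΔU = 590 J.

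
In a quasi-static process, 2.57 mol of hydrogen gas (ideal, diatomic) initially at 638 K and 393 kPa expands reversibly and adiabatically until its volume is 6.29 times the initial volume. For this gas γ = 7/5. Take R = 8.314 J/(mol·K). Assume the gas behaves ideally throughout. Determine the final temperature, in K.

306 K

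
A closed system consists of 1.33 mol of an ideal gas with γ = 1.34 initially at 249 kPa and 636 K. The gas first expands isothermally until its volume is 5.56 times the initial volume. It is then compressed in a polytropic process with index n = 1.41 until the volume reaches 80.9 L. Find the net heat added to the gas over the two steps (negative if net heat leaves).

13200 J

V₁ = nRT₁/P₁ = 1.33×8.314×636/249 = 28.2 L.
Step 1 — Isothermal: T stays 636 K; PV = const ⇒ V₂ = 157 L, P₂ = 44.8 kPa.
ΔU = 0 (ideal gas, T constant).
W = nRT ln(V₂/V₁) = 1.33×8.314×636×ln(5.56) = 12100 J.
Q = ΔU + W = 12100 J.
State after step 1: P = 44.8 kPa, V = 157 L, T = 636 K.
Step 2 — Polytropic n=1.41: T₂ = T₁(V₁/V₂)^(n−1) = 636×(1.94)^0.41 = 835 K; P₂ = P₁(V₁/V₂)^n = 114 kPa.
W = (P₁V₁−P₂V₂)/(n−1) = (44.8×157−114×80.9)/0.41 = -5360 J.
ΔU = nCvΔT = 1.33×24.5×(835−636) = 6460 J.
Q = ΔU + W = 1100 J.
Net over both steps: W = 6700 J, Q = 13200 J, ΔU = 6460 J.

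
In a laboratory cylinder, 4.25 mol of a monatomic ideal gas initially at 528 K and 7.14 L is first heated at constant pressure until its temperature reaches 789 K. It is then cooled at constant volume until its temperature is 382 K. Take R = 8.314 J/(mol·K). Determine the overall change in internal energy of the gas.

-7740 J

P₁ = nRT₁/V₁ = 4.25×8.314×528/7.14 = 2610 kPa.
Step 1 — Isobaric: P stays 2610 kPa; V/T = const ⇒ T₂ = 789 K, V₂ = 10.7 L.
W = PΔV = 2610×(10.7−7.14) kPa·L = 9220 J.
ΔU = nCvΔT = 4.25×12.5×(789−528) = 13800 J.
Q = ΔU + W = nCpΔT = 23100 J.
State after step 1: P = 2610 kPa, V = 10.7 L, T = 789 K.
Step 2 — Isochoric: V stays 10.7 L; P/T = const ⇒ T₂ = 382 K, P₂ = 1270 kPa.
W = 0 (no volume change).
ΔU = nCvΔT = 4.25×12.5×(382−789) = -21600 J.
Q = ΔU = -21600 J.
Net over both steps: W = 9220 J, Q = 1480 J, ΔU = -7740 J.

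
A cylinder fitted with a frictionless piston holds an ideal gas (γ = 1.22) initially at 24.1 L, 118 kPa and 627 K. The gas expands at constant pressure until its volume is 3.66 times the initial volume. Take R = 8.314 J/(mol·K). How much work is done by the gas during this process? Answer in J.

n = P₁V₁/(RT₁) = 118×24.1/(8.314×627) = 0.546 mol.
Isobaric: P stays 118 kPa; V/T = const ⇒ T₂ = 2290 K, V₂ = 88.2 L.
W = PΔV = 118×(88.2−24.1) kPa·L = 7560 J.

7560 J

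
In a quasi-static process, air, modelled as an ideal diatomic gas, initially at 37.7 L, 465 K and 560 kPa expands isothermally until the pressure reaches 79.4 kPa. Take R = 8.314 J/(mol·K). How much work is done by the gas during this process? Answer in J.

41200 J

n = P₁V₁/(RT₁) = 560×37.7/(8.314×465) = 5.46 mol.
Isothermal: T stays 465 K; PV = const ⇒ V₂ = 266 L, P₂ = 79.4 kPa.
W = nRT ln(V₂/V₁) = 5.46×8.314×465×ln(7.05) = 41200 J.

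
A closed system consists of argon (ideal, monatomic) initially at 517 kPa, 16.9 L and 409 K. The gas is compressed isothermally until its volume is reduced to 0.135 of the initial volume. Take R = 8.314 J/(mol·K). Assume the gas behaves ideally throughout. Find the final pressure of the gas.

3830 kPa

Isothermal: T stays 409 K; PV = const ⇒ V₂ = 2.28 L, P₂ = 3830 kPa.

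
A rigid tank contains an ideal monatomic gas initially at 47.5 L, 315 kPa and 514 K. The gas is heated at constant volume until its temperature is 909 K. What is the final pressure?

557 kPa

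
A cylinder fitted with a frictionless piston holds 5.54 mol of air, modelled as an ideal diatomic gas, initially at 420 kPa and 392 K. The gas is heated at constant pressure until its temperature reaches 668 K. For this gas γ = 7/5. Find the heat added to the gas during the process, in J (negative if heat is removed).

44500 J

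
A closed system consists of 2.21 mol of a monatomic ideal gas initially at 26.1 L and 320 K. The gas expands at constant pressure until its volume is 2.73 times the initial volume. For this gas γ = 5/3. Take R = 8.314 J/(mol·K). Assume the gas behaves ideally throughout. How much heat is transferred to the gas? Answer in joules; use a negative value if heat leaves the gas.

25400 J

P₁ = nRT₁/V₁ = 2.21×8.314×320/26.1 = 225 kPa.
Isobaric: P stays 225 kPa; V/T = const ⇒ T₂ = 874 K, V₂ = 71.3 L.
W = PΔV = 225×(71.3−26.1) kPa·L = 10200 J.
ΔU = nCvΔT = 2.21×12.5×(874−320) = 15300 J.
Q = ΔU + W = nCpΔT = 25400 J.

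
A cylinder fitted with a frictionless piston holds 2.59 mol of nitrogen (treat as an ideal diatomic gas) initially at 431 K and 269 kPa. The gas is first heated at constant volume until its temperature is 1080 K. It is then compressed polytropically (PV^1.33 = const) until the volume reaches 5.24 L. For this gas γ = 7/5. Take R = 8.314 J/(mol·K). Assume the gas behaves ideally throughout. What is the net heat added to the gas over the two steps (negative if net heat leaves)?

24300 J

V₁ = nRT₁/P₁ = 2.59×8.314×431/269 = 34.5 L.
Step 1 — Isochoric: V stays 34.5 L; P/T = const ⇒ T₂ = 1080 K, P₂ = 674 kPa.
W = 0 (no volume change).
ΔU = nCvΔT = 2.59×20.8×(1080−431) = 34900 J.
Q = ΔU = 34900 J.
State after step 1: P = 674 kPa, V = 34.5 L, T = 1080 K.
Step 2 — Polytropic n=1.33: T₂ = T₁(V₁/V₂)^(n−1) = 1080×(6.58)^0.33 = 2010 K; P₂ = P₁(V₁/V₂)^n = 8270 kPa.
W = (P₁V₁−P₂V₂)/(n−1) = (674×34.5−8270×5.24)/0.33 = -60800 J.
ΔU = nCvΔT = 2.59×20.8×(2010−1080) = 50100 J.
Q = ΔU + W = -10600 J.
Net over both steps: W = -60800 J, Q = 24300 J, ΔU = 85100 J.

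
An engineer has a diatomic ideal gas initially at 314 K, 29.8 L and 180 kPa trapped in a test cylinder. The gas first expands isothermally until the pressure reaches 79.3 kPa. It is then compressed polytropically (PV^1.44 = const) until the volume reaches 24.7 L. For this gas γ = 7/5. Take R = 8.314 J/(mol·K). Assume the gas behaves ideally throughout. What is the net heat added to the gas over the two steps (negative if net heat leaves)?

n = P₁V₁/(RT₁) = 180×29.8/(8.314×314) = 2.05 mol.
Step 1 — Isothermal: T stays 314 K; PV = const ⇒ V₂ = 67.6 L, P₂ = 79.3 kPa.
ΔU = 0 (ideal gas, T constant).
W = nRT ln(V₂/V₁) = 2.05×8.314×314×ln(2.27) = 4400 J.
Q = ΔU + W = 4400 J.
State after step 1: P = 79.3 kPa, V = 67.6 L, T = 314 K.
Step 2 — Polytropic n=1.44: T₂ = T₁(V₁/V₂)^(n−1) = 314×(2.74)^0.44 = 489 K; P₂ = P₁(V₁/V₂)^n = 338 kPa.
W = (P₁V₁−P₂V₂)/(n−1) = (79.3×67.6−338×24.7)/0.44 = -6800 J.
ΔU = nCvΔT = 2.05×20.8×(489−314) = 7480 J.
Q = ΔU + W = 680 J.
Net over both steps: W = -2400 J, Q = 5080 J, ΔU = 7480 J.

5080 J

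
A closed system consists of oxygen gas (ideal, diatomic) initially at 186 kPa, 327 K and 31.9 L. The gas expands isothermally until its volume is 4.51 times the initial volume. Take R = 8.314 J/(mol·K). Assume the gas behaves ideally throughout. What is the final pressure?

41.2 kPa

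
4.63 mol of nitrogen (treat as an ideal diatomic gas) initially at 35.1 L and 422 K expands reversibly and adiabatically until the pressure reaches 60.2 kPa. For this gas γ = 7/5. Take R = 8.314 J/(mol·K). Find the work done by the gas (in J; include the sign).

P₁ = nRT₁/V₁ = 4.63×8.314×422/35.1 = 463 kPa.
Adiabatic: T₂/T₁ = (P₂/P₁)^((γ−1)/γ) ⇒ T₂ = 422×(0.130)^0.286 = 236 K; V₂ = 151 L.
ΔU = nCvΔT = 4.63×20.8×(236−422) = -17900 J.
Q = 0 for an adiabatic process, so W = −ΔU = 17900 J.

17900 J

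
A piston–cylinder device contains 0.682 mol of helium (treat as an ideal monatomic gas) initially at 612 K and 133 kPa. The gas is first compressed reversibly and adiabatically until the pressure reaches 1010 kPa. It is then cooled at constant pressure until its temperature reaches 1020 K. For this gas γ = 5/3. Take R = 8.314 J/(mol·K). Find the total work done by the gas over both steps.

V₁ = nRT₁/P₁ = 0.682×8.314×612/133 = 26.1 L.
Step 1 — Adiabatic: T₂/T₁ = (P₂/P₁)^((γ−1)/γ) ⇒ T₂ = 612×(7.59)^0.400 = 1380 K; V₂ = 7.73 L.
ΔU = nCvΔT = 0.682×12.5×(1380−612) = 6510 J.
Q = 0 for an adiabatic process, so W = −ΔU = -6510 J.
State after step 1: P = 1010 kPa, V = 7.73 L, T = 1380 K.
Step 2 — Isobaric: P stays 1010 kPa; V/T = const ⇒ T₂ = 1020 K, V₂ = 5.73 L.
W = PΔV = 1010×(5.73−7.73) kPa·L = -2020 J.
ΔU = nCvΔT = 0.682×12.5×(1020−1380) = -3040 J.
Q = ΔU + W = nCpΔT = -5060 J.
Net over both steps: W = -8530 J, Q = -5060 J, ΔU = 3470 J.

-8530 J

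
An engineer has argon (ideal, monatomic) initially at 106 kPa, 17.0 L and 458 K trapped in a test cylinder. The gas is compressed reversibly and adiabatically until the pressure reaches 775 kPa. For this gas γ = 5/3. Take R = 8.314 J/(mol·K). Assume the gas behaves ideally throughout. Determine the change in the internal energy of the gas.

3290 J

n = P₁V₁/(RT₁) = 106×17.0/(8.314×458) = 0.473 mol.
Adiabatic: T₂/T₁ = (P₂/P₁)^((γ−1)/γ) ⇒ T₂ = 458×(7.31)^0.400 = 1010 K; V₂ = 5.15 L.
For an ideal gas ΔU = nCvΔT with Cv = (3/2)R = 12.5 J/(mol·K).
ΔU = 0.473×12.5×(1010−458) = 3290 J.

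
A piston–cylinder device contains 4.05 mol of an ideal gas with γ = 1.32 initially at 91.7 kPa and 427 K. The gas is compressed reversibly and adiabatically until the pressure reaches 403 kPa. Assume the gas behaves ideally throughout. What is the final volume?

V₁ = nRT₁/P₁ = 4.05×8.314×427/91.7 = 157 L.
Adiabatic: T₂/T₁ = (P₂/P₁)^((γ−1)/γ) ⇒ T₂ = 427×(4.39)^0.242 = 611 K; V₂ = 51.1 L.

51.1 L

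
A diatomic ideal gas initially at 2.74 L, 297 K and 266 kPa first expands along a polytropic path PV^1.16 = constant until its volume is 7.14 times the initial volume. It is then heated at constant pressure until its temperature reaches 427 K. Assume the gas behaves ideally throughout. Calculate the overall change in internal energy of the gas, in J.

n = P₁V₁/(RT₁) = 266×2.74/(8.314×297) = 0.295 mol.
Step 1 — Polytropic n=1.16: T₂ = T₁(V₁/V₂)^(n−1) = 297×(0.140)^0.16 = 217 K; P₂ = P₁(V₁/V₂)^n = 27.2 kPa.
W = (P₁V₁−P₂V₂)/(n−1) = (266×2.74−27.2×19.6)/0.16 = 1230 J.
ΔU = nCvΔT = 0.295×20.8×(217−297) = -492 J.
Q = ΔU + W = 738 J.
State after step 1: P = 27.2 kPa, V = 19.6 L, T = 217 K.
Step 2 — Isobaric: P stays 27.2 kPa; V/T = const ⇒ T₂ = 427 K, V₂ = 38.5 L.
W = PΔV = 27.2×(38.5−19.6) kPa·L = 516 J.
ΔU = nCvΔT = 0.295×20.8×(427−217) = 1290 J.
Q = ΔU + W = nCpΔT = 1800 J.
Net over both steps: W = 1740 J, Q = 2540 J, ΔU = 798 J.

798 J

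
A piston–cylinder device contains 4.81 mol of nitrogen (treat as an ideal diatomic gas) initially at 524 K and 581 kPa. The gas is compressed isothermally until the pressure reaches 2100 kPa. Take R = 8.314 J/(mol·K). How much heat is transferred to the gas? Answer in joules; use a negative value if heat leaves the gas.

-26900 J

V₁ = nRT₁/P₁ = 4.81×8.314×524/581 = 36.1 L.
Isothermal: T stays 524 K; PV = const ⇒ V₂ = 9.98 L, P₂ = 2100 kPa.
ΔU = 0 (ideal gas, T constant).
W = nRT ln(V₂/V₁) = 4.81×8.314×524×ln(0.277) = -26900 J.
Q = ΔU + W = -26900 J.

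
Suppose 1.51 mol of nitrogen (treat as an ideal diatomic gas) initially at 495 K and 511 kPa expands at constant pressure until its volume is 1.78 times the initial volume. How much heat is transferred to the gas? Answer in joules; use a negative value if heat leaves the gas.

17000 J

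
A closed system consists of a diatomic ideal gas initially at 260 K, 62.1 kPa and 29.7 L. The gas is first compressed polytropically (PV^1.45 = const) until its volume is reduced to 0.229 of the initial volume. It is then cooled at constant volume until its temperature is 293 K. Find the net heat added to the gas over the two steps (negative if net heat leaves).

-3270 J

n = P₁V₁/(RT₁) = 62.1×29.7/(8.314×260) = 0.853 mol.
Step 1 — Polytropic n=1.45: T₂ = T₁(V₁/V₂)^(n−1) = 260×(4.37)^0.45 = 505 K; P₂ = P₁(V₁/V₂)^n = 526 kPa.
W = (P₁V₁−P₂V₂)/(n−1) = (62.1×29.7−526×6.80)/0.45 = -3860 J.
ΔU = nCvΔT = 0.853×20.8×(505−260) = 4340 J.
Q = ΔU + W = 482 J.
State after step 1: P = 526 kPa, V = 6.80 L, T = 505 K.
Step 2 — Isochoric: V stays 6.80 L; P/T = const ⇒ T₂ = 293 K, P₂ = 306 kPa.
W = 0 (no volume change).
ΔU = nCvΔT = 0.853×20.8×(293−505) = -3750 J.
Q = ΔU = -3750 J.
Net over both steps: W = -3860 J, Q = -3270 J, ΔU = 585 J.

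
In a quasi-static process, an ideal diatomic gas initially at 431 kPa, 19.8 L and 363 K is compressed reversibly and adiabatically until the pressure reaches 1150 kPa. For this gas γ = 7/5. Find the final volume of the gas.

Adiabatic: T₂/T₁ = (P₂/P₁)^((γ−1)/γ) ⇒ T₂ = 363×(2.67)^0.286 = 480 K; V₂ = 9.82 L.

9.82 L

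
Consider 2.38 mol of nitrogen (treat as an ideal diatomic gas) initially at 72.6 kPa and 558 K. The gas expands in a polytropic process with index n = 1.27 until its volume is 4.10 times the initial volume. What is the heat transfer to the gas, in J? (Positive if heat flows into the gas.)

4210 J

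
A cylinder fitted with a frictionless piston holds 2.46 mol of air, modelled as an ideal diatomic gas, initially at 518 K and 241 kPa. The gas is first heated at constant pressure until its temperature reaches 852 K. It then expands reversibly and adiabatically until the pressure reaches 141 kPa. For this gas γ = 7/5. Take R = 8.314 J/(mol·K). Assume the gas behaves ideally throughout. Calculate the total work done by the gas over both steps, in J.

13000 J

V₁ = nRT₁/P₁ = 2.46×8.314×518/241 = 44.0 L.
Step 1 — Isobaric: P stays 241 kPa; V/T = const ⇒ T₂ = 852 K, V₂ = 72.3 L.
W = PΔV = 241×(72.3−44.0) kPa·L = 6830 J.
ΔU = nCvΔT = 2.46×20.8×(852−518) = 17100 J.
Q = ΔU + W = nCpΔT = 23900 J.
State after step 1: P = 241 kPa, V = 72.3 L, T = 852 K.
Step 2 — Adiabatic: T₂/T₁ = (P₂/P₁)^((γ−1)/γ) ⇒ T₂ = 852×(0.585)^0.286 = 731 K; V₂ = 106 L.
ΔU = nCvΔT = 2.46×20.8×(731−852) = -6190 J.
Q = 0 for an adiabatic process, so W = −ΔU = 6190 J.
Net over both steps: W = 13000 J, Q = 23900 J, ΔU = 10900 J.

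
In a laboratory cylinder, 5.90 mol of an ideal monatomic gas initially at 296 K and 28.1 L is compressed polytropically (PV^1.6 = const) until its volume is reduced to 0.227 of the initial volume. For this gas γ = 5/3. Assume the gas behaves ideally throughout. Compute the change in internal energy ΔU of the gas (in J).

P₁ = nRT₁/V₁ = 5.90×8.314×296/28.1 = 517 kPa.
Polytropic n=1.6: T₂ = T₁(V₁/V₂)^(n−1) = 296×(4.41)^0.60 = 721 K; P₂ = P₁(V₁/V₂)^n = 5540 kPa.
For an ideal gas ΔU = nCvΔT with Cv = (3/2)R = 12.5 J/(mol·K).
ΔU = 5.90×12.5×(721−296) = 31200 J.

31200 J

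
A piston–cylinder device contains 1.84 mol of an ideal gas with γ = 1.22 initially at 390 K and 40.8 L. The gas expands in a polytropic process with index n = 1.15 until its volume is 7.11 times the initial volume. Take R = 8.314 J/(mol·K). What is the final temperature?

291 K

P₁ = nRT₁/V₁ = 1.84×8.314×390/40.8 = 146 kPa.
Polytropic n=1.15: T₂ = T₁(V₁/V₂)^(n−1) = 390×(0.141)^0.15 = 291 K; P₂ = P₁(V₁/V₂)^n = 15.3 kPa.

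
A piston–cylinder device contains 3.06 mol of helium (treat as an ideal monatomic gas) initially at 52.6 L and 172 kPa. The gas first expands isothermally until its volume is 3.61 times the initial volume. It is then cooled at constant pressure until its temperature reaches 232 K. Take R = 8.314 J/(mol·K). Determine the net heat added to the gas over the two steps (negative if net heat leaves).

3750 J

T₁ = P₁V₁/(nR) = 172×52.6/(3.06×8.314) = 356 K.
Step 1 — Isothermal: T stays 356 K; PV = const ⇒ V₂ = 190 L, P₂ = 47.6 kPa.
ΔU = 0 (ideal gas, T constant).
W = nRT ln(V₂/V₁) = 3.06×8.314×356×ln(3.61) = 11600 J.
Q = ΔU + W = 11600 J.
State after step 1: P = 47.6 kPa, V = 190 L, T = 356 K.
Step 2 — Isobaric: P stays 47.6 kPa; V/T = const ⇒ T₂ = 232 K, V₂ = 124 L.
W = PΔV = 47.6×(124−190) kPa·L = -3140 J.
ΔU = nCvΔT = 3.06×12.5×(232−356) = -4720 J.
Q = ΔU + W = nCpΔT = -7860 J.
Net over both steps: W = 8470 J, Q = 3750 J, ΔU = -4720 J.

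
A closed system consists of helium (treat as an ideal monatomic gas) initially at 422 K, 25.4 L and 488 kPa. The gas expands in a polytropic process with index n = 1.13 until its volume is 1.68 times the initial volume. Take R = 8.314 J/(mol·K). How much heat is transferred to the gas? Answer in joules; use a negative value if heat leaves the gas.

n = P₁V₁/(RT₁) = 488×25.4/(8.314×422) = 3.53 mol.
Polytropic n=1.13: T₂ = T₁(V₁/V₂)^(n−1) = 422×(0.595)^0.13 = 394 K; P₂ = P₁(V₁/V₂)^n = 272 kPa.
W = (P₁V₁−P₂V₂)/(n−1) = (488×25.4−272×42.7)/0.13 = 6220 J.
ΔU = nCvΔT = 3.53×12.5×(394−422) = -1210 J.
Q = ΔU + W = 5010 J.

5010 J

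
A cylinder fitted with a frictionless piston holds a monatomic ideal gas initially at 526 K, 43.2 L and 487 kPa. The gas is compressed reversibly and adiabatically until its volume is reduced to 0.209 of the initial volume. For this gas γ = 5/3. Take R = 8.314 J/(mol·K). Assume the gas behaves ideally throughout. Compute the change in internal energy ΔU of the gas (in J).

n = P₁V₁/(RT₁) = 487×43.2/(8.314×526) = 4.81 mol.
Adiabatic: TV^(γ−1) = const ⇒ T₂ = 526×(4.78)^0.667 = 1490 K; PV^γ = const ⇒ P₂ = 6620 kPa.
For an ideal gas ΔU = nCvΔT with Cv = (3/2)R = 12.5 J/(mol·K).
ΔU = 4.81×12.5×(1490−526) = 58000 J.

58000 J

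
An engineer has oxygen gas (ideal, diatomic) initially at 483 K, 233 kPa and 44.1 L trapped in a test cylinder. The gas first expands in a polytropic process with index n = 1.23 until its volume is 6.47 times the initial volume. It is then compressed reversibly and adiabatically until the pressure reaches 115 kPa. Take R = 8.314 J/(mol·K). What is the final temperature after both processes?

495 K

n = P₁V₁/(RT₁) = 233×44.1/(8.314×483) = 2.56 mol.
Step 1 — Polytropic n=1.23: T₂ = T₁(V₁/V₂)^(n−1) = 483×(0.155)^0.23 = 314 K; P₂ = P₁(V₁/V₂)^n = 23.4 kPa.
W = (P₁V₁−P₂V₂)/(n−1) = (233×44.1−23.4×285)/0.23 = 15600 J.
ΔU = nCvΔT = 2.56×20.8×(314−483) = -8970 J.
Q = ΔU + W = 6630 J.
State after step 1: P = 23.4 kPa, V = 285 L, T = 314 K.
Step 2 — Adiabatic: T₂/T₁ = (P₂/P₁)^((γ−1)/γ) ⇒ T₂ = 314×(4.91)^0.286 = 495 K; V₂ = 91.6 L.
ΔU = nCvΔT = 2.56×20.8×(495−314) = 9620 J.
Q = 0 for an adiabatic process, so W = −ΔU = -9620 J.
Net over both steps: W = 5980 J, Q = 6630 J, ΔU = 650 J.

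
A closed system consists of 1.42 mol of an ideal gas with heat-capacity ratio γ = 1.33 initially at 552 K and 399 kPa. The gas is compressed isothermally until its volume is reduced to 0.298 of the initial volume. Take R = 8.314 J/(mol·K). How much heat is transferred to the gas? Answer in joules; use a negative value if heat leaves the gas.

-7890 J

V₁ = nRT₁/P₁ = 1.42×8.314×552/399 = 16.3 L.
Isothermal: T stays 552 K; PV = const ⇒ V₂ = 4.87 L, P₂ = 1340 kPa.
ΔU = 0 (ideal gas, T constant).
W = nRT ln(V₂/V₁) = 1.42×8.314×552×ln(0.298) = -7890 J.
Q = ΔU + W = -7890 J.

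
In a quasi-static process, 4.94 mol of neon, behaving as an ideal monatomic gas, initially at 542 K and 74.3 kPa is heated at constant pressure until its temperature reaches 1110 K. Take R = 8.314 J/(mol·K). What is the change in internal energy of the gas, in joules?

35000 J

V₁ = nRT₁/P₁ = 4.94×8.314×542/74.3 = 300 L.
Isobaric: P stays 74.3 kPa; V/T = const ⇒ T₂ = 1110 K, V₂ = 614 L.
For an ideal gas ΔU = nCvΔT with Cv = (3/2)R = 12.5 J/(mol·K).
ΔU = 4.94×12.5×(1110−542) = 35000 J.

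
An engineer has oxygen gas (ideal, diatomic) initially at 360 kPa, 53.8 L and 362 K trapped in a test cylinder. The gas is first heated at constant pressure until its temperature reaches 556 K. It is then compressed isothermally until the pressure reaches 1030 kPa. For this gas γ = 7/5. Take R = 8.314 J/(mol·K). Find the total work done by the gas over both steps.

n = P₁V₁/(RT₁) = 360×53.8/(8.314×362) = 6.44 mol.
Step 1 — Isobaric: P stays 360 kPa; V/T = const ⇒ T₂ = 556 K, V₂ = 82.6 L.
W = PΔV = 360×(82.6−53.8) kPa·L = 10400 J.
ΔU = nCvΔT = 6.44×20.8×(556−362) = 25900 J.
Q = ΔU + W = nCpΔT = 36300 J.
State after step 1: P = 360 kPa, V = 82.6 L, T = 556 K.
Step 2 — Isothermal: T stays 556 K; PV = const ⇒ V₂ = 28.9 L, P₂ = 1030 kPa.
ΔU = 0 (ideal gas, T constant).
W = nRT ln(V₂/V₁) = 6.44×8.314×556×ln(0.350) = -31300 J.
Q = ΔU + W = -31300 J.
Net over both steps: W = -20900 J, Q = 5060 J, ΔU = 25900 J.

-20900 J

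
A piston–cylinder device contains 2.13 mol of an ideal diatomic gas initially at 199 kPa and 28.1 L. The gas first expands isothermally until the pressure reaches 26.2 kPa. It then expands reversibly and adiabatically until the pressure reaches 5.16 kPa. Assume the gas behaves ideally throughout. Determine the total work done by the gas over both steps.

16500 J

T₁ = P₁V₁/(nR) = 199×28.1/(2.13×8.314) = 316 K.
Step 1 — Isothermal: T stays 316 K; PV = const ⇒ V₂ = 213 L, P₂ = 26.2 kPa.
ΔU = 0 (ideal gas, T constant).
W = nRT ln(V₂/V₁) = 2.13×8.314×316×ln(7.60) = 11300 J.
Q = ΔU + W = 11300 J.
State after step 1: P = 26.2 kPa, V = 213 L, T = 316 K.
Step 2 — Adiabatic: T₂/T₁ = (P₂/P₁)^((γ−1)/γ) ⇒ T₂ = 316×(0.197)^0.286 = 198 K; V₂ = 681 L.
ΔU = nCvΔT = 2.13×20.8×(198−316) = -5190 J.
Q = 0 for an adiabatic process, so W = −ΔU = 5190 J.
Net over both steps: W = 16500 J, Q = 11300 J, ΔU = -5190 J.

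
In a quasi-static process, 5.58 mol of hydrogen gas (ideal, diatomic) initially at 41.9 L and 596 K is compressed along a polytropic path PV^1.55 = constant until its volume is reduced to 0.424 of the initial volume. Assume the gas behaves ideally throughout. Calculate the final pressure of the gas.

P₁ = nRT₁/V₁ = 5.58×8.314×596/41.9 = 660 kPa.
Polytropic n=1.55: T₂ = T₁(V₁/V₂)^(n−1) = 596×(2.36)^0.55 = 955 K; P₂ = P₁(V₁/V₂)^n = 2490 kPa.

2490 kPa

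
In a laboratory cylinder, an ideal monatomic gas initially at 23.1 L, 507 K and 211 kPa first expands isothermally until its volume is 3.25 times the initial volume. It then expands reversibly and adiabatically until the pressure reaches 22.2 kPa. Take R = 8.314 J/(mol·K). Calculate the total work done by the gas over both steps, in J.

8300 J

n = P₁V₁/(RT₁) = 211×23.1/(8.314×507) = 1.16 mol.
Step 1 — Isothermal: T stays 507 K; PV = const ⇒ V₂ = 75.1 L, P₂ = 64.9 kPa.
ΔU = 0 (ideal gas, T constant).
W = nRT ln(V₂/V₁) = 1.16×8.314×507×ln(3.25) = 5740 J.
Q = ΔU + W = 5740 J.
State after step 1: P = 64.9 kPa, V = 75.1 L, T = 507 K.
Step 2 — Adiabatic: T₂/T₁ = (P₂/P₁)^((γ−1)/γ) ⇒ T₂ = 507×(0.342)^0.400 = 330 K; V₂ = 143 L.
ΔU = nCvΔT = 1.16×12.5×(330−507) = -2550 J.
Q = 0 for an adiabatic process, so W = −ΔU = 2550 J.
Net over both steps: W = 8300 J, Q = 5740 J, ΔU = -2550 J.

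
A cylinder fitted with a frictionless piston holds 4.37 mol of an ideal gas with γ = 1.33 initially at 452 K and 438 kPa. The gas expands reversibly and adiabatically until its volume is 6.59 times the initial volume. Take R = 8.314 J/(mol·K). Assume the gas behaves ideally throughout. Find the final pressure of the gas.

V₁ = nRT₁/P₁ = 4.37×8.314×452/438 = 37.5 L.
Adiabatic: TV^(γ−1) = const ⇒ T₂ = 452×(0.152)^0.330 = 243 K; PV^γ = const ⇒ P₂ = 35.7 kPa.

35.7 kPa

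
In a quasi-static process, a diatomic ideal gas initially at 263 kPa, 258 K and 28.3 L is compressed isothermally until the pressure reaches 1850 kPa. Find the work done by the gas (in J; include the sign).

n = P₁V₁/(RT₁) = 263×28.3/(8.314×258) = 3.47 mol.
Isothermal: T stays 258 K; PV = const ⇒ V₂ = 4.02 L, P₂ = 1850 kPa.
W = nRT ln(V₂/V₁) = 3.47×8.314×258×ln(0.142) = -14500 J.

-14500 J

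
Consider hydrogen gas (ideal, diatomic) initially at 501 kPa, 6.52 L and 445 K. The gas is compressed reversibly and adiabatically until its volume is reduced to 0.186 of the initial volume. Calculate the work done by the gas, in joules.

n = P₁V₁/(RT₁) = 501×6.52/(8.314×445) = 0.883 mol.
Adiabatic: TV^(γ−1) = const ⇒ T₂ = 445×(5.38)^0.400 = 872 K; PV^γ = const ⇒ P₂ = 5280 kPa.
ΔU = nCvΔT = 0.883×20.8×(872−445) = 7840 J.
Q = 0 for an adiabatic process, so W = −ΔU = -7840 J.

-7840 J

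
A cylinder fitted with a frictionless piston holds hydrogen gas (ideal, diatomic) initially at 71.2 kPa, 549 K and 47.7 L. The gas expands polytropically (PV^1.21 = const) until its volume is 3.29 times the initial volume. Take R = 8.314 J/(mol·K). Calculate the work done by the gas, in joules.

3580 J

n = P₁V₁/(RT₁) = 71.2×47.7/(8.314×549) = 0.744 mol.
Polytropic n=1.21: T₂ = T₁(V₁/V₂)^(n−1) = 549×(0.304)^0.21 = 428 K; P₂ = P₁(V₁/V₂)^n = 16.9 kPa.
W = (P₁V₁−P₂V₂)/(n−1) = (71.2×47.7−16.9×157)/0.21 = 3580 J.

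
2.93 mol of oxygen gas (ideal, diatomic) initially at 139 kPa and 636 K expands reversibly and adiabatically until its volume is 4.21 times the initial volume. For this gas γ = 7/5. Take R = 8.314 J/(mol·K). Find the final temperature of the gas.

358 K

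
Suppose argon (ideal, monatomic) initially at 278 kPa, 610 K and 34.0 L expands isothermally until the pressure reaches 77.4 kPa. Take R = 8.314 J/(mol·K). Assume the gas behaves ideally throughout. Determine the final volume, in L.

Isothermal: T stays 610 K; PV = const ⇒ V₂ = 122 L, P₂ = 77.4 kPa.

122 L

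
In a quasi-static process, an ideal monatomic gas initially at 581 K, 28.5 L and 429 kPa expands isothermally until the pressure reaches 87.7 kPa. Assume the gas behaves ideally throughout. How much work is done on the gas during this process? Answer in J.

n = P₁V₁/(RT₁) = 429×28.5/(8.314×581) = 2.53 mol.
Isothermal: T stays 581 K; PV = const ⇒ V₂ = 139 L, P₂ = 87.7 kPa.
W = nRT ln(V₂/V₁) = 2.53×8.314×581×ln(4.89) = 19400 J.
Work done on the gas = −W_by = -19400 J.

-19400 J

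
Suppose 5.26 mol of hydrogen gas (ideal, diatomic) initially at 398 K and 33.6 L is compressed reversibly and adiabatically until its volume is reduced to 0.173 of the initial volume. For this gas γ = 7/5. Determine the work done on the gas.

P₁ = nRT₁/V₁ = 5.26×8.314×398/33.6 = 518 kPa.
Adiabatic: TV^(γ−1) = const ⇒ T₂ = 398×(5.78)^0.400 = 803 K; PV^γ = const ⇒ P₂ = 6040 kPa.
ΔU = nCvΔT = 5.26×20.8×(803−398) = 44300 J.
Q = 0 for an adiabatic process, so W = −ΔU = -44300 J.
Work done on the gas = −W_by = 44300 J.

44300 J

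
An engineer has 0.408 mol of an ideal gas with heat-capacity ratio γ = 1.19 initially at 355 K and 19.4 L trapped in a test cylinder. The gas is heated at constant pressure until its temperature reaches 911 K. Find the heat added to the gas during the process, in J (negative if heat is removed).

P₁ = nRT₁/V₁ = 0.408×8.314×355/19.4 = 62.1 kPa.
Isobaric: P stays 62.1 kPa; V/T = const ⇒ T₂ = 911 K, V₂ = 49.8 L.
W = PΔV = 62.1×(49.8−19.4) kPa·L = 1890 J.
ΔU = nCvΔT = 0.408×43.8×(911−355) = 9930 J.
Q = ΔU + W = nCpΔT = 11800 J.

11800 J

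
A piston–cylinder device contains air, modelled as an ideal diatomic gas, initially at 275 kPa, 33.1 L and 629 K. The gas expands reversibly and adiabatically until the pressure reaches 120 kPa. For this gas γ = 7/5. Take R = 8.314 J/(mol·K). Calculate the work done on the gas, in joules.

n = P₁V₁/(RT₁) = 275×33.1/(8.314×629) = 1.74 mol.
Adiabatic: T₂/T₁ = (P₂/P₁)^((γ−1)/γ) ⇒ T₂ = 629×(0.436)^0.286 = 496 K; V₂ = 59.9 L.
ΔU = nCvΔT = 1.74×20.8×(496−629) = -4800 J.
Q = 0 for an adiabatic process, so W = −ΔU = 4800 J.
Work done on the gas = −W_by = -4800 J.

-4800 J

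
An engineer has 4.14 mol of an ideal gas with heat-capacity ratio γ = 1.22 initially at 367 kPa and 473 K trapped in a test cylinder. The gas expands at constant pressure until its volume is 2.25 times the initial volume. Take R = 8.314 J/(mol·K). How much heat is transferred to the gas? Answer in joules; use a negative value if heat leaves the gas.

V₁ = nRT₁/P₁ = 4.14×8.314×473/367 = 44.4 L.
Isobaric: P stays 367 kPa; V/T = const ⇒ T₂ = 1060 K, V₂ = 99.8 L.
W = PΔV = 367×(99.8−44.4) kPa·L = 20400 J.
ΔU = nCvΔT = 4.14×37.8×(1060−473) = 92500 J.
Q = ΔU + W = nCpΔT = 113000 J.

113000 J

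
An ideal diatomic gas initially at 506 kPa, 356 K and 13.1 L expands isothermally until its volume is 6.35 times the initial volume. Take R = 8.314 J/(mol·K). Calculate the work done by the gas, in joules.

12300 J

n = P₁V₁/(RT₁) = 506×13.1/(8.314×356) = 2.24 mol.
Isothermal: T stays 356 K; PV = const ⇒ V₂ = 83.2 L, P₂ = 79.7 kPa.
W = nRT ln(V₂/V₁) = 2.24×8.314×356×ln(6.35) = 12300 J.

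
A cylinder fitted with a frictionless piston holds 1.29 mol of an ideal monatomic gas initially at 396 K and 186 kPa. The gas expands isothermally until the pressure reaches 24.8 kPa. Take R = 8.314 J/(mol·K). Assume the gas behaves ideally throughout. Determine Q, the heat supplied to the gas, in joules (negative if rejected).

V₁ = nRT₁/P₁ = 1.29×8.314×396/186 = 22.8 L.
Isothermal: T stays 396 K; PV = const ⇒ V₂ = 171 L, P₂ = 24.8 kPa.
ΔU = 0 (ideal gas, T constant).
W = nRT ln(V₂/V₁) = 1.29×8.314×396×ln(7.50) = 8560 J.
Q = ΔU + W = 8560 J.

8560 J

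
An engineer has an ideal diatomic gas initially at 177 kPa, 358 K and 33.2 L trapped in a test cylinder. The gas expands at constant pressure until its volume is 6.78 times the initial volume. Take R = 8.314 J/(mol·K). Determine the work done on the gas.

n = P₁V₁/(RT₁) = 177×33.2/(8.314×358) = 1.97 mol.
Isobaric: P stays 177 kPa; V/T = const ⇒ T₂ = 2430 K, V₂ = 225 L.
W = PΔV = 177×(225−33.2) kPa·L = 34000 J.
Work done on the gas = −W_by = -34000 J.

-34000 J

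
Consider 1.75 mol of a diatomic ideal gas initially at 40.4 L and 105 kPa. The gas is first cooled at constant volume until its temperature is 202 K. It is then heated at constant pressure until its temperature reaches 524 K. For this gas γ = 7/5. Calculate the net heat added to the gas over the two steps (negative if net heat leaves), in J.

13100 J

T₁ = P₁V₁/(nR) = 105×40.4/(1.75×8.314) = 292 K.
Step 1 — Isochoric: V stays 40.4 L; P/T = const ⇒ T₂ = 202 K, P₂ = 72.7 kPa.
W = 0 (no volume change).
ΔU = nCvΔT = 1.75×20.8×(202−292) = -3260 J.
Q = ΔU = -3260 J.
State after step 1: P = 72.7 kPa, V = 40.4 L, T = 202 K.
Step 2 — Isobaric: P stays 72.7 kPa; V/T = const ⇒ T₂ = 524 K, V₂ = 105 L.
W = PΔV = 72.7×(105−40.4) kPa·L = 4680 J.
ΔU = nCvΔT = 1.75×20.8×(524−202) = 11700 J.
Q = ΔU + W = nCpΔT = 16400 J.
Net over both steps: W = 4680 J, Q = 13100 J, ΔU = 8450 J.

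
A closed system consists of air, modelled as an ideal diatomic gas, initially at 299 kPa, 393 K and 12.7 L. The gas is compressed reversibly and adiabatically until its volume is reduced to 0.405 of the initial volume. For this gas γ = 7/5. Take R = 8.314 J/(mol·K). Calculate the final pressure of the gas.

Adiabatic: TV^(γ−1) = const ⇒ T₂ = 393×(2.47)^0.400 = 564 K; PV^γ = const ⇒ P₂ = 1060 kPa.

1060 kPa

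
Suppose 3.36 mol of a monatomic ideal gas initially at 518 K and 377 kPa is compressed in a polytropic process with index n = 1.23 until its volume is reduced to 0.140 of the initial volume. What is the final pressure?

4230 kPa

V₁ = nRT₁/P₁ = 3.36×8.314×518/377 = 38.4 L.
Polytropic n=1.23: T₂ = T₁(V₁/V₂)^(n−1) = 518×(7.14)^0.23 = 814 K; P₂ = P₁(V₁/V₂)^n = 4230 kPa.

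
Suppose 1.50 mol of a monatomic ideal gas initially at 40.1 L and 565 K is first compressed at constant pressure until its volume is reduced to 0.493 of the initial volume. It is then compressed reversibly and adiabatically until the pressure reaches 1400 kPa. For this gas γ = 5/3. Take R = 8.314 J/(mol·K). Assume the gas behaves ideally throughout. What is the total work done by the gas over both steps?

P₁ = nRT₁/V₁ = 1.50×8.314×565/40.1 = 176 kPa.
Step 1 — Isobaric: P stays 176 kPa; V/T = const ⇒ T₂ = 279 K, V₂ = 19.8 L.
W = PΔV = 176×(19.8−40.1) kPa·L = -3570 J.
ΔU = nCvΔT = 1.50×12.5×(279−565) = -5360 J.
Q = ΔU + W = nCpΔT = -8930 J.
State after step 1: P = 176 kPa, V = 19.8 L, T = 279 K.
Step 2 — Adiabatic: T₂/T₁ = (P₂/P₁)^((γ−1)/γ) ⇒ T₂ = 279×(7.97)^0.400 = 639 K; V₂ = 5.69 L.
ΔU = nCvΔT = 1.50×12.5×(639−279) = 6740 J.
Q = 0 for an adiabatic process, so W = −ΔU = -6740 J.
Net over both steps: W = -10300 J, Q = -8930 J, ΔU = 1380 J.

-10300 J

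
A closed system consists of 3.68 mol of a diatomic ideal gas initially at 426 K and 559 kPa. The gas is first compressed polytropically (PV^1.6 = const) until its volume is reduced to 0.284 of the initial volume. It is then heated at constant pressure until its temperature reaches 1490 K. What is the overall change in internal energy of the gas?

V₁ = nRT₁/P₁ = 3.68×8.314×426/559 = 23.3 L.
Step 1 — Polytropic n=1.6: T₂ = T₁(V₁/V₂)^(n−1) = 426×(3.52)^0.60 = 907 K; P₂ = P₁(V₁/V₂)^n = 4190 kPa.
W = (P₁V₁−P₂V₂)/(n−1) = (559×23.3−4190×6.62)/0.60 = -24500 J.
ΔU = nCvΔT = 3.68×20.8×(907−426) = 36800 J.
Q = ΔU + W = 12300 J.
State after step 1: P = 4190 kPa, V = 6.62 L, T = 907 K.
Step 2 — Isobaric: P stays 4190 kPa; V/T = const ⇒ T₂ = 1490 K, V₂ = 10.9 L.
W = PΔV = 4190×(10.9−6.62) kPa·L = 17800 J.
ΔU = nCvΔT = 3.68×20.8×(1490−907) = 44600 J.
Q = ΔU + W = nCpΔT = 62500 J.
Net over both steps: W = -6660 J, Q = 74700 J, ΔU = 81400 J.

81400 J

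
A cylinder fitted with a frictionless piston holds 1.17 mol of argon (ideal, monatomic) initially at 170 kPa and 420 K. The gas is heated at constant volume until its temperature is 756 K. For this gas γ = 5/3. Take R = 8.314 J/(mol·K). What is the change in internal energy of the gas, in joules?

V₁ = nRT₁/P₁ = 1.17×8.314×420/170 = 24.0 L.
Isochoric: V stays 24.0 L; P/T = const ⇒ T₂ = 756 K, P₂ = 306 kPa.
For an ideal gas ΔU = nCvΔT with Cv = (3/2)R = 12.5 J/(mol·K).
ΔU = 1.17×12.5×(756−420) = 4900 J.

4900 J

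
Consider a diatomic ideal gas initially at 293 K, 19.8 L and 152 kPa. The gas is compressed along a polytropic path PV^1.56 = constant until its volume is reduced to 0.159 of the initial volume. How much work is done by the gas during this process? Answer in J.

n = P₁V₁/(RT₁) = 152×19.8/(8.314×293) = 1.24 mol.
Polytropic n=1.56: T₂ = T₁(V₁/V₂)^(n−1) = 293×(6.29)^0.56 = 821 K; P₂ = P₁(V₁/V₂)^n = 2680 kPa.
W = (P₁V₁−P₂V₂)/(n−1) = (152×19.8−2680×3.15)/0.56 = -9680 J.

-9680 J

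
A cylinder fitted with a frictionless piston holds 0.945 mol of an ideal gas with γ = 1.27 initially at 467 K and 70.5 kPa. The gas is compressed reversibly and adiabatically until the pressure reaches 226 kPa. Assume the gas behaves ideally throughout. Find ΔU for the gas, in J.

3820 J

V₁ = nRT₁/P₁ = 0.945×8.314×467/70.5 = 52.0 L.
Adiabatic: T₂/T₁ = (P₂/P₁)^((γ−1)/γ) ⇒ T₂ = 467×(3.21)^0.213 = 598 K; V₂ = 20.8 L.
For an ideal gas ΔU = nCvΔT with Cv = R/(γ−1) = 30.8 J/(mol·K).
ΔU = 0.945×30.8×(598−467) = 3820 J.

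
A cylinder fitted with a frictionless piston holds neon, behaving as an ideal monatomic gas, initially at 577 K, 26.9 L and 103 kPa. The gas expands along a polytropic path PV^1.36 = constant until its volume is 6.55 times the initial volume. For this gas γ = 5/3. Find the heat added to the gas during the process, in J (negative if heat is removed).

n = P₁V₁/(RT₁) = 103×26.9/(8.314×577) = 0.578 mol.
Polytropic n=1.36: T₂ = T₁(V₁/V₂)^(n−1) = 577×(0.153)^0.36 = 293 K; P₂ = P₁(V₁/V₂)^n = 7.99 kPa.
W = (P₁V₁−P₂V₂)/(n−1) = (103×26.9−7.99×176)/0.36 = 3780 J.
ΔU = nCvΔT = 0.578×12.5×(293−577) = -2040 J.
Q = ΔU + W = 1740 J.

1740 J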